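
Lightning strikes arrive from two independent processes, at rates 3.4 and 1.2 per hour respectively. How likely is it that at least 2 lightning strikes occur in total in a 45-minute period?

0.8587

Independent Poisson processes superpose: combined rate λ = 3.4 + 1.2 = 4.6 per hour.
Over the interval, μ = 4.6 × 0.75 = 3.45 (a 45-minute period = 0.75 hours).
P(N ≥ 2) = 1 − P(N ≤ 1) ≈ 0.8587.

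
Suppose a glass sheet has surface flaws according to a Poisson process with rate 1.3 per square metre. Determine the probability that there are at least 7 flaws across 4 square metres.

Over the interval, μ = 1.3 × 4 = 5.2 (4 square metres).
P(N ≥ 7) = 1 − P(N ≤ 6) = 1 − Σ_{j=0}^{6} e^(−μ) μ^j/j! ≈ 0.2676.

0.2676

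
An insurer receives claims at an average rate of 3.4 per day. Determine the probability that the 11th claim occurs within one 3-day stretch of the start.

0.4420

Over the interval, μ = 3.4 × 3 = 10.2 (a 3-day stretch = 3 days).
The 11th arrival falls in the interval iff at least 11 events occur there: P(S_11 ≤ t) = P(N ≥ 11) = 1 − P(N ≤ 10) ≈ 0.4420.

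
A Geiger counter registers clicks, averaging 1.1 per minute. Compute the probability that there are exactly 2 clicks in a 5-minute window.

Over the interval, μ = 1.1 × 5 = 5.5 (a 5-minute window = 5 minutes).
P(N = 2) = e^(−μ) μ^2/2! = e^(−5.5) · 5.5^2/2 ≈ 0.0618.

0.0618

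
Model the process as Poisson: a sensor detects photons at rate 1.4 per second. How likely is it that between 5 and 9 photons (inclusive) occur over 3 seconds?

0.3990

Over the interval, μ = 1.4 × 3 = 4.2 (3 seconds).
P(5 ≤ N ≤ 9) = Σ_{j=5}^{9} e^(−4.2) · 4.2^j/j! ≈ 0.3990.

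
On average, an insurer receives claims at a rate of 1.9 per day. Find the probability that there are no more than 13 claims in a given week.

0.5401

Over the interval, μ = 1.9 × 7 = 13.3 (a week = 7 days).
P(N ≤ 13) = Σ_{j=0}^{13} e^(−μ) μ^j/j! ≈ 0.5401.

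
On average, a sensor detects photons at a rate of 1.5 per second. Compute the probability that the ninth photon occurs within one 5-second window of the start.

Over the interval, μ = 1.5 × 5 = 7.5 (a 5-second window = 5 seconds).
The ninth arrival falls in the interval iff at least 9 events occur there: P(S_9 ≤ t) = P(N ≥ 9) = 1 − P(N ≤ 8) ≈ 0.3380.

0.3380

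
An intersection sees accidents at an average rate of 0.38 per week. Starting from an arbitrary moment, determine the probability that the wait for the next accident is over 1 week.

The wait for the next event is exponential with rate λ = 0.38 per week.
P(T > 1) = e^(−λt) = e^(−0.38 × 1) = e^(−0.38) ≈ 0.6839.

0.6839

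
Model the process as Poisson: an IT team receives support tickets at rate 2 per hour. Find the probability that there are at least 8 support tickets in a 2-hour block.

0.0511

Over the interval, μ = 2 × 2 = 4 (a 2-hour block = 2 hours).
P(N ≥ 8) = 1 − P(N ≤ 7) = 1 − Σ_{j=0}^{7} e^(−μ) μ^j/j! ≈ 0.0511.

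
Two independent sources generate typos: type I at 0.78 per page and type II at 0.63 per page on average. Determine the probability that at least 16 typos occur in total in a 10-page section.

Independent Poisson processes superpose: combined rate λ = 0.78 + 0.63 = 1.41 per page.
Over the interval, μ = 1.41 × 10 = 14.1 (a 10-page section = 10 pages).
P(N ≥ 16) = 1 − P(N ≤ 15) ≈ 0.3406.

0.3406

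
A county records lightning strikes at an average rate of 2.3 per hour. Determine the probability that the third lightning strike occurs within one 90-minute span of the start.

Over the interval, μ = 2.3 × 1.5 = 3.45 (a 90-minute span = 1.5 hours).
The third arrival falls in the interval iff at least 3 events occur there: P(S_3 ≤ t) = P(N ≥ 3) = 1 − P(N ≤ 2) ≈ 0.6698.

0.6698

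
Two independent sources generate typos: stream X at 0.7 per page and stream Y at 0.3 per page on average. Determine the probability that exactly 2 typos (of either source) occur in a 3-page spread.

0.2240

Independent Poisson processes superpose: combined rate λ = 0.7 + 0.3 = 1 per page.
Over the interval, μ = 1 × 3 = 3 (a 3-page spread = 3 pages).
P(N = 2) = e^(−3) · 3^2/2! ≈ 0.2240.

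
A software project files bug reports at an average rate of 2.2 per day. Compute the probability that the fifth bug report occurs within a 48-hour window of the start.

0.4488

Over the interval, μ = 2.2 × 2 = 4.4 (a 48-hour window = 2 days).
The fifth arrival falls in the interval iff at least 5 events occur there: P(S_5 ≤ t) = P(N ≥ 5) = 1 − P(N ≤ 4) ≈ 0.4488.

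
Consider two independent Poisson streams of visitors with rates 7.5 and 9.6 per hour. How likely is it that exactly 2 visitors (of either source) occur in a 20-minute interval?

0.0544

Independent Poisson processes superpose: combined rate λ = 7.5 + 9.6 = 17.1 per hour.
Over the interval, μ = 17.1 × 1/3 = 5.7 (a 20-minute interval = 1/3 hours).
P(N = 2) = e^(−5.7) · 5.7^2/2! ≈ 0.0544.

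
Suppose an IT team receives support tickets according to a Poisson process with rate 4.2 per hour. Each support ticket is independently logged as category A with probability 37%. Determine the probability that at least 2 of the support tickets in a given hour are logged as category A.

0.4601

Thinning: the support tickets that are logged as category A themselves form a Poisson process with rate 0.37 × 4.2 = 1.554 per hour.
So μ = 1.554.
P(N ≥ 2) = 1 − P(N ≤ 1) ≈ 0.4601.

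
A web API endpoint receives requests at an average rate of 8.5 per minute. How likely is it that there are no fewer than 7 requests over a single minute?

0.7438

With mean μ = 8.5 per minute,
P(N ≥ 7) = 1 − P(N ≤ 6) = 1 − Σ_{j=0}^{6} e^(−μ) μ^j/j! ≈ 0.7438.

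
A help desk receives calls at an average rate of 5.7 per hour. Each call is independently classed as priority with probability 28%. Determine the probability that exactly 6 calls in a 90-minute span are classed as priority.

Thinning: the calls that are classed as priority themselves form a Poisson process with rate 0.28 × 5.7 = 1.596 per hour.
Over the interval, μ = 1.596 × 1.5 = 2.394 (a 90-minute span = 1.5 hours).
P(N = 6) = e^(−2.394) · 2.394^6/6! ≈ 0.0239.

0.0239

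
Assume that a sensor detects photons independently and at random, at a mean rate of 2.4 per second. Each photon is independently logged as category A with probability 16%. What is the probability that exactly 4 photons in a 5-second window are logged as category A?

Thinning: the photons that are logged as category A themselves form a Poisson process with rate 0.16 × 2.4 = 0.384 per second.
Over the interval, μ = 0.384 × 5 = 1.92 (a 5-second window = 5 seconds).
P(N = 4) = e^(−1.92) · 1.92^4/4! ≈ 0.0830.

0.0830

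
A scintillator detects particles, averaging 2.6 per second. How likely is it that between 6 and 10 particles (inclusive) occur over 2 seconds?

0.4014

Over the interval, μ = 2.6 × 2 = 5.2 (2 seconds).
P(6 ≤ N ≤ 10) = Σ_{j=6}^{10} e^(−5.2) · 5.2^j/j! ≈ 0.4014.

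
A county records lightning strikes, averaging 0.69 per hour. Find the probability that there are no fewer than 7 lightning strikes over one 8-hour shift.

0.3171

Over the interval, μ = 0.69 × 8 = 5.52 (an 8-hour shift = 8 hours).
P(N ≥ 7) = 1 − P(N ≤ 6) = 1 − Σ_{j=0}^{6} e^(−μ) μ^j/j! ≈ 0.3171.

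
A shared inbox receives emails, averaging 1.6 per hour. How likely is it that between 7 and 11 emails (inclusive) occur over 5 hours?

0.5747

Over the interval, μ = 1.6 × 5 = 8 (5 hours).
P(7 ≤ N ≤ 11) = Σ_{j=7}^{11} e^(−8) · 8^j/j! ≈ 0.5747.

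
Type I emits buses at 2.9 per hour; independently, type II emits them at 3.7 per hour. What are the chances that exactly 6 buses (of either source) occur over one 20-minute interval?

0.0174

Independent Poisson processes superpose: combined rate λ = 2.9 + 3.7 = 6.6 per hour.
Over the interval, μ = 6.6 × 1/3 = 2.2 (a 20-minute interval = 1/3 hours).
P(N = 6) = e^(−2.2) · 2.2^6/6! ≈ 0.0174.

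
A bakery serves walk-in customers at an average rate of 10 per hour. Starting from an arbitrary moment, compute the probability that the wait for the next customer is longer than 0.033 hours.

0.7189

The wait for the next event is exponential with rate λ = 10 per hour.
P(T > 0.033) = e^(−λt) = e^(−10 × 0.033) = e^(−0.33) ≈ 0.7189.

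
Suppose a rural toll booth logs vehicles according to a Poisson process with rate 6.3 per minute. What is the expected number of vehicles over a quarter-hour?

E[N] = λt = 6.3 × 15 = 94.5 (a quarter-hour = 15 minutes).

94.5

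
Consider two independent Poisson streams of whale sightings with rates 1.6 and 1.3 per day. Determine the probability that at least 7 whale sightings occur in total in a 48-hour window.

0.3616

Independent Poisson processes superpose: combined rate λ = 1.6 + 1.3 = 2.9 per day.
Over the interval, μ = 2.9 × 2 = 5.8 (a 48-hour window = 2 days).
P(N ≥ 7) = 1 − P(N ≤ 6) ≈ 0.3616.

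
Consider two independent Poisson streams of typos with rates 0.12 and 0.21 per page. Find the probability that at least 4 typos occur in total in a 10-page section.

0.4197

Independent Poisson processes superpose: combined rate λ = 0.12 + 0.21 = 0.33 per page.
Over the interval, μ = 0.33 × 10 = 3.3 (a 10-page section = 10 pages).
P(N ≥ 4) = 1 − P(N ≤ 3) ≈ 0.4197.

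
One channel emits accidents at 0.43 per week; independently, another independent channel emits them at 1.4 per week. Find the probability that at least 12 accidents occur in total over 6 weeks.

0.4183

Independent Poisson processes superpose: combined rate λ = 0.43 + 1.4 = 1.83 per week.
Over the interval, μ = 1.83 × 6 = 10.98 (6 weeks).
P(N ≥ 12) = 1 − P(N ≤ 11) ≈ 0.4183.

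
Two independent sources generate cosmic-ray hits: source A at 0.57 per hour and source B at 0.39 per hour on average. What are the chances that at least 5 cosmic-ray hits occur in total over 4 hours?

Independent Poisson processes superpose: combined rate λ = 0.57 + 0.39 = 0.96 per hour.
Over the interval, μ = 0.96 × 4 = 3.84 (4 hours).
P(N ≥ 5) = 1 − P(N ≤ 4) ≈ 0.3399.

0.3399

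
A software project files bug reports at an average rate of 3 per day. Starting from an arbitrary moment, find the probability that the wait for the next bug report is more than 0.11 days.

0.7189

The wait for the next event is exponential with rate λ = 3 per day.
P(T > 0.11) = e^(−λt) = e^(−3 × 0.11) = e^(−0.33) ≈ 0.7189.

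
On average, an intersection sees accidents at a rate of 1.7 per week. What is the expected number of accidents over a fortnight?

E[N] = λt = 1.7 × 2 = 3.4 (a fortnight = 2 weeks).

3.4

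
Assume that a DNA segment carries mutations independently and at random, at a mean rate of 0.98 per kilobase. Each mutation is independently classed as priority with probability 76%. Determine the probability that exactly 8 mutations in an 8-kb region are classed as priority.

0.1018

Thinning: the mutations that are classed as priority themselves form a Poisson process with rate 0.76 × 0.98 = 0.7448 per kilobase.
Over the interval, μ = 0.7448 × 8 = 5.9584 (an 8-kb region = 8 kilobases).
P(N = 8) = e^(−5.9584) · 5.9584^8/8! ≈ 0.1018.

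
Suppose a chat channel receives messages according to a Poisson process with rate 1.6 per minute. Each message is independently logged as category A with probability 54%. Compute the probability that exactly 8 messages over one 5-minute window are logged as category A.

0.0400

Thinning: the messages that are logged as category A themselves form a Poisson process with rate 0.54 × 1.6 = 0.864 per minute.
Over the interval, μ = 0.864 × 5 = 4.32 (a 5-minute window = 5 minutes).
P(N = 8) = e^(−4.32) · 4.32^8/8! ≈ 0.0400.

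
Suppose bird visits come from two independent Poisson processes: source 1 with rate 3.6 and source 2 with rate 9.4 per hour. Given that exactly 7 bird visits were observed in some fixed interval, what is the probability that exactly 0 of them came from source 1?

0.1033

Given the total, each event is independently from source 1 with probability p = λ_1/(λ_1+λ_2) = 3.6/13 ≈ 0.2769.
So K ~ Binomial(7, 3.6/13): P(K = 0) = C(7,0) · (3.6/13)^0 · (9.4/13)^7 ≈ 0.1033.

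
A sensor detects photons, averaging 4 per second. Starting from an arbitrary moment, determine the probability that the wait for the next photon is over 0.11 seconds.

0.6440

The wait for the next event is exponential with rate λ = 4 per second.
P(T > 0.11) = e^(−λt) = e^(−4 × 0.11) = e^(−0.44) ≈ 0.6440.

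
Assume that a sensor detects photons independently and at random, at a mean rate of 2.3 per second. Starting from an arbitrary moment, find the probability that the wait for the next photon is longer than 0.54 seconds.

0.2888

The wait for the next event is exponential with rate λ = 2.3 per second.
P(T > 0.54) = e^(−λt) = e^(−2.3 × 0.54) = e^(−1.242) ≈ 0.2888.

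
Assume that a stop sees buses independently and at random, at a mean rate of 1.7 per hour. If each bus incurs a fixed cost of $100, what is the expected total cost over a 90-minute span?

$255

E[N] = 1.7 × 1.5 = 2.55 (a 90-minute span = 1.5 hours); E[cost] = 2.55 × $100 = $255.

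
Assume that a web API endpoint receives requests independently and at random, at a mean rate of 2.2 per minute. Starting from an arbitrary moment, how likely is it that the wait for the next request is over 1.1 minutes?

0.0889

The wait for the next event is exponential with rate λ = 2.2 per minute.
P(T > 1.1) = e^(−λt) = e^(−2.2 × 1.1) = e^(−2.42) ≈ 0.0889.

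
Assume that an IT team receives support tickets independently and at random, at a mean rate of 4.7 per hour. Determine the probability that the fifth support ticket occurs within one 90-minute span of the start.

0.8315

Over the interval, μ = 4.7 × 1.5 = 7.05 (a 90-minute span = 1.5 hours).
The fifth arrival falls in the interval iff at least 5 events occur there: P(S_5 ≤ t) = P(N ≥ 5) = 1 − P(N ≤ 4) ≈ 0.8315.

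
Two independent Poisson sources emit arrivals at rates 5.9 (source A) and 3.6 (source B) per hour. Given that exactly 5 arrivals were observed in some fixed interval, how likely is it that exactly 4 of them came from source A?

0.2819

Given the total, each event is independently from source A with probability p = λ_A/(λ_A+λ_B) = 5.9/9.5 ≈ 0.6211.
So K ~ Binomial(5, 5.9/9.5): P(K = 4) = C(5,4) · (5.9/9.5)^4 · (3.6/9.5)^1 ≈ 0.2819.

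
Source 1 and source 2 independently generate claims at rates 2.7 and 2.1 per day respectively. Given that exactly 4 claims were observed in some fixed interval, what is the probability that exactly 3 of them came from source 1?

0.3115

Given the total, each event is independently from source 1 with probability p = λ_1/(λ_1+λ_2) = 2.7/4.8 = 0.5625.
So K ~ Binomial(4, 2.7/4.8): P(K = 3) = C(4,3) · (2.7/4.8)^3 · (2.1/4.8)^1 ≈ 0.3115.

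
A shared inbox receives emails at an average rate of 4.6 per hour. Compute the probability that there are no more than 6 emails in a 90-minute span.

0.4647

Over the interval, μ = 4.6 × 1.5 = 6.9 (a 90-minute span = 1.5 hours).
P(N ≤ 6) = Σ_{j=0}^{6} e^(−μ) μ^j/j! ≈ 0.4647.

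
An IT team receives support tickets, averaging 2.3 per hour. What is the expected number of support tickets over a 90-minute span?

3.45

E[N] = λt = 2.3 × 1.5 = 3.45 (a 90-minute span = 1.5 hours).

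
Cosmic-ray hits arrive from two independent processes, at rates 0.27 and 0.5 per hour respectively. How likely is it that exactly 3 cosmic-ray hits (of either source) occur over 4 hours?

Independent Poisson processes superpose: combined rate λ = 0.27 + 0.5 = 0.77 per hour.
Over the interval, μ = 0.77 × 4 = 3.08 (4 hours).
P(N = 3) = e^(−3.08) · 3.08^3/3! ≈ 0.2238.

0.2238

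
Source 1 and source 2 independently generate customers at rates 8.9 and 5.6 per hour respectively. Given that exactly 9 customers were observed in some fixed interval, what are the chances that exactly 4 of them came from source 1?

Given the total, each event is independently from source 1 with probability p = λ_1/(λ_1+λ_2) = 8.9/14.5 ≈ 0.6138.
So K ~ Binomial(9, 8.9/14.5): P(K = 4) = C(9,4) · (8.9/14.5)^4 · (5.6/14.5)^5 ≈ 0.1537.

0.1537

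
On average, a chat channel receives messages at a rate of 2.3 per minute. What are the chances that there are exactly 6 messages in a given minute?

0.0206

With mean μ = 2.3 per minute,
P(N = 6) = e^(−μ) μ^6/6! = e^(−2.3) · 2.3^6/720 ≈ 0.0206.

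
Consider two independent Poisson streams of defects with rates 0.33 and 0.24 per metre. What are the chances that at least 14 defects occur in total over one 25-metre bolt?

0.5618

Independent Poisson processes superpose: combined rate λ = 0.33 + 0.24 = 0.57 per metre.
Over the interval, μ = 0.57 × 25 = 14.25 (a 25-metre bolt = 25 metres).
P(N ≥ 14) = 1 − P(N ≤ 13) ≈ 0.5618.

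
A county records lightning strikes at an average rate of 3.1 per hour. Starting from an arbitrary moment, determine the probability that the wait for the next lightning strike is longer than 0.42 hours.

0.2720

The wait for the next event is exponential with rate λ = 3.1 per hour.
P(T > 0.42) = e^(−λt) = e^(−3.1 × 0.42) = e^(−1.302) ≈ 0.2720.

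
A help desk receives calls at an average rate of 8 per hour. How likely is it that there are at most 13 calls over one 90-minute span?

0.6815

Over the interval, μ = 8 × 1.5 = 12 (a 90-minute span = 1.5 hours).
P(N ≤ 13) = Σ_{j=0}^{13} e^(−μ) μ^j/j! ≈ 0.6815.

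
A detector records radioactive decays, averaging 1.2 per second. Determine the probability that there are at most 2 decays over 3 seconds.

0.3027

Over the interval, μ = 1.2 × 3 = 3.6 (3 seconds).
P(N ≤ 2) = Σ_{j=0}^{2} e^(−μ) μ^j/j! ≈ 0.3027.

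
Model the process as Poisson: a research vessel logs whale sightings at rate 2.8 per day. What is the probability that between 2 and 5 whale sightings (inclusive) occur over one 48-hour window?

Over the interval, μ = 2.8 × 2 = 5.6 (a 48-hour window = 2 days).
P(2 ≤ N ≤ 5) = Σ_{j=2}^{5} e^(−5.6) · 5.6^j/j! ≈ 0.4875.

0.4875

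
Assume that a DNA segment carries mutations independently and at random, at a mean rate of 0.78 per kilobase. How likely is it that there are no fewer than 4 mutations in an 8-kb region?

Over the interval, μ = 0.78 × 8 = 6.24 (an 8-kb region = 8 kilobases).
P(N ≥ 4) = 1 − P(N ≤ 3) = 1 − Σ_{j=0}^{3} e^(−μ) μ^j/j! ≈ 0.8690.

0.8690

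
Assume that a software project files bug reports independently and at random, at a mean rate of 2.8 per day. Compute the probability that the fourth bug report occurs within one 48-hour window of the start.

0.8094

Over the interval, μ = 2.8 × 2 = 5.6 (a 48-hour window = 2 days).
The fourth arrival falls in the interval iff at least 4 events occur there: P(S_4 ≤ t) = P(N ≥ 4) = 1 − P(N ≤ 3) ≈ 0.8094.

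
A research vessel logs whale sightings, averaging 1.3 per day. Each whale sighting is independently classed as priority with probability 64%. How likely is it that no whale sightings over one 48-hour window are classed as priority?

Thinning: the whale sightings that are classed as priority themselves form a Poisson process with rate 0.64 × 1.3 = 0.832 per day.
Over the interval, μ = 0.832 × 2 = 1.664 (a 48-hour window = 2 days).
P(N = 0) = e^(−1.664) · 1.664^0/0! ≈ 0.1894.

0.1894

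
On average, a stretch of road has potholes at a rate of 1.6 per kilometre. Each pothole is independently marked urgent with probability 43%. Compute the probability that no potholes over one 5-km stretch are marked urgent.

Thinning: the potholes that are marked urgent themselves form a Poisson process with rate 0.43 × 1.6 = 0.688 per kilometre.
Over the interval, μ = 0.688 × 5 = 3.44 (a 5-km stretch = 5 kilometres).
P(N = 0) = e^(−3.44) · 3.44^0/0! ≈ 0.0321.

0.0321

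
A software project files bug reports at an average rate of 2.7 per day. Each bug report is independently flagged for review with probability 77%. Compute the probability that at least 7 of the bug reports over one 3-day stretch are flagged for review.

0.4317

Thinning: the bug reports that are flagged for review themselves form a Poisson process with rate 0.77 × 2.7 = 2.079 per day.
Over the interval, μ = 2.079 × 3 = 6.237 (a 3-day stretch = 3 days).
P(N ≥ 7) = 1 − P(N ≤ 6) ≈ 0.4317.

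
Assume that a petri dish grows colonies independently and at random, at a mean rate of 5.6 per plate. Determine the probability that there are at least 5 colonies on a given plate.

0.6578

With mean μ = 5.6 per plate,
P(N ≥ 5) = 1 − P(N ≤ 4) = 1 − Σ_{j=0}^{4} e^(−μ) μ^j/j! ≈ 0.6578.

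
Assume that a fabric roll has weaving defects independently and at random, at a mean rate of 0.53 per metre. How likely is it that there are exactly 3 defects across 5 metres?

0.2191

Over the interval, μ = 0.53 × 5 = 2.65 (5 metres).
P(N = 3) = e^(−μ) μ^3/3! = e^(−2.65) · 2.65^3/6 ≈ 0.2191.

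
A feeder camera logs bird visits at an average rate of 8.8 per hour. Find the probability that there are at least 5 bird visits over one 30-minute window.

Over the interval, μ = 8.8 × 0.5 = 4.4 (a 30-minute window = 0.5 hours).
P(N ≥ 5) = 1 − P(N ≤ 4) = 1 − Σ_{j=0}^{4} e^(−μ) μ^j/j! ≈ 0.4488.

0.4488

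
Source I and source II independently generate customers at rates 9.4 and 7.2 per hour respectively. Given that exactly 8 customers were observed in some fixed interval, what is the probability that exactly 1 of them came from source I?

0.0131

Given the total, each event is independently from source I with probability p = λ_I/(λ_I+λ_II) = 9.4/16.6 ≈ 0.5663.
So K ~ Binomial(8, 9.4/16.6): P(K = 1) = C(8,1) · (9.4/16.6)^1 · (7.2/16.6)^7 ≈ 0.0131.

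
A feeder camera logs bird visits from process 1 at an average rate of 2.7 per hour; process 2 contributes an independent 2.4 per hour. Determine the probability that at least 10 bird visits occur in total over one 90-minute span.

0.2410

Independent Poisson processes superpose: combined rate λ = 2.7 + 2.4 = 5.1 per hour.
Over the interval, μ = 5.1 × 1.5 = 7.65 (a 90-minute span = 1.5 hours).
P(N ≥ 10) = 1 − P(N ≤ 9) ≈ 0.2410.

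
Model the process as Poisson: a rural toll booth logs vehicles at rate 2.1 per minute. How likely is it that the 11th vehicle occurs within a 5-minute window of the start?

Over the interval, μ = 2.1 × 5 = 10.5 (a 5-minute window = 5 minutes).
The 11th arrival falls in the interval iff at least 11 events occur there: P(S_11 ≤ t) = P(N ≥ 11) = 1 − P(N ≤ 10) ≈ 0.4793.

0.4793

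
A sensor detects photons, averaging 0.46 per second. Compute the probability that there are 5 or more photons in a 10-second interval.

Over the interval, μ = 0.46 × 10 = 4.6 (a 10-second interval = 10 seconds).
P(N ≥ 5) = 1 − P(N ≤ 4) = 1 − Σ_{j=0}^{4} e^(−μ) μ^j/j! ≈ 0.4868.

0.4868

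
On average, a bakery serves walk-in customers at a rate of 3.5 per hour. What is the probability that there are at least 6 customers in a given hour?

With mean μ = 3.5 per hour,
P(N ≥ 6) = 1 − P(N ≤ 5) = 1 − Σ_{j=0}^{5} e^(−μ) μ^j/j! ≈ 0.1424.

0.1424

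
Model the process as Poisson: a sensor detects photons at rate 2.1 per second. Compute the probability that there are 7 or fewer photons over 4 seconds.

Over the interval, μ = 2.1 × 4 = 8.4 (4 seconds).
P(N ≤ 7) = Σ_{j=0}^{7} e^(−μ) μ^j/j! ≈ 0.3987.

0.3987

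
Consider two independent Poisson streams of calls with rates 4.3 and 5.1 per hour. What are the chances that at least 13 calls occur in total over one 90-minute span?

0.6513

Independent Poisson processes superpose: combined rate λ = 4.3 + 5.1 = 9.4 per hour.
Over the interval, μ = 9.4 × 1.5 = 14.1 (a 90-minute span = 1.5 hours).
P(N ≥ 13) = 1 − P(N ≤ 12) ≈ 0.6513.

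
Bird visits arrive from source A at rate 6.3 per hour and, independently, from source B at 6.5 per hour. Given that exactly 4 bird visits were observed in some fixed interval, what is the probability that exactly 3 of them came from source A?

Given the total, each event is independently from source A with probability p = λ_A/(λ_A+λ_B) = 6.3/12.8 ≈ 0.4922.
So K ~ Binomial(4, 6.3/12.8): P(K = 3) = C(4,3) · (6.3/12.8)^3 · (6.5/12.8)^1 ≈ 0.2422.

0.2422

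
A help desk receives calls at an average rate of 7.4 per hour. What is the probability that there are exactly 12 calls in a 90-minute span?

0.1104

Over the interval, μ = 7.4 × 1.5 = 11.1 (a 90-minute span = 1.5 hours).
P(N = 12) = e^(−μ) μ^12/12! = e^(−11.1) · 11.1^12/479001600 ≈ 0.1104.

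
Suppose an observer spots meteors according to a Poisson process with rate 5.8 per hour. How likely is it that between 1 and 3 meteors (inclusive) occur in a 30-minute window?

Over the interval, μ = 5.8 × 0.5 = 2.9 (a 30-minute window = 0.5 hours).
P(1 ≤ N ≤ 3) = Σ_{j=1}^{3} e^(−2.9) · 2.9^j/j! ≈ 0.6146.

0.6146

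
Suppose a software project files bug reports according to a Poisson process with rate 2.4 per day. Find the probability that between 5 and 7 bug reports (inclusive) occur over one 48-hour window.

Over the interval, μ = 2.4 × 2 = 4.8 (a 48-hour window = 2 days).
P(5 ≤ N ≤ 7) = Σ_{j=5}^{7} e^(−4.8) · 4.8^j/j! ≈ 0.4104.

0.4104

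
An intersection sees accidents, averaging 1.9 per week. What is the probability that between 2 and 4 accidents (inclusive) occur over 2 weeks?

Over the interval, μ = 1.9 × 2 = 3.8 (2 weeks).
P(2 ≤ N ≤ 4) = Σ_{j=2}^{4} e^(−3.8) · 3.8^j/j! ≈ 0.5605.

0.5605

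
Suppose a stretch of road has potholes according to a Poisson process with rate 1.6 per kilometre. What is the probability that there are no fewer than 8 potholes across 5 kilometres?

Over the interval, μ = 1.6 × 5 = 8 (5 kilometres).
P(N ≥ 8) = 1 − P(N ≤ 7) = 1 − Σ_{j=0}^{7} e^(−μ) μ^j/j! ≈ 0.5470.

0.5470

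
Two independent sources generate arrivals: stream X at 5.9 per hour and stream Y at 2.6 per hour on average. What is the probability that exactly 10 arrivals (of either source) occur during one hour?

0.1104

Independent Poisson processes superpose: combined rate λ = 5.9 + 2.6 = 8.5 per hour.
So μ = 8.5.
P(N = 10) = e^(−8.5) · 8.5^10/10! ≈ 0.1104.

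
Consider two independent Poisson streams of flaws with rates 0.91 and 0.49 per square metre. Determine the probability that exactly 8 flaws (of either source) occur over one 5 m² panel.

0.1304

Independent Poisson processes superpose: combined rate λ = 0.91 + 0.49 = 1.4 per square metre.
Over the interval, μ = 1.4 × 5 = 7 (a 5 m² panel = 5 square metres).
P(N = 8) = e^(−7) · 7^8/8! ≈ 0.1304.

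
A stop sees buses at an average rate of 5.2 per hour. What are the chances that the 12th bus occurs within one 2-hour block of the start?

0.3495

Over the interval, μ = 5.2 × 2 = 10.4 (a 2-hour block = 2 hours).
The 12th arrival falls in the interval iff at least 12 events occur there: P(S_12 ≤ t) = P(N ≥ 12) = 1 − P(N ≤ 11) ≈ 0.3495.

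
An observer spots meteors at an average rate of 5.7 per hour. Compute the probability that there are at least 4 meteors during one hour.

With mean μ = 5.7 per hour,
P(N ≥ 4) = 1 − P(N ≤ 3) = 1 − Σ_{j=0}^{3} e^(−μ) μ^j/j! ≈ 0.8200.

0.8200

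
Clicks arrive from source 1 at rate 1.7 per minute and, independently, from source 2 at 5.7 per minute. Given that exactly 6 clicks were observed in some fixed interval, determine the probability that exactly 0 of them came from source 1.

0.2089

Given the total, each event is independently from source 1 with probability p = λ_1/(λ_1+λ_2) = 1.7/7.4 ≈ 0.2297.
So K ~ Binomial(6, 1.7/7.4): P(K = 0) = C(6,0) · (1.7/7.4)^0 · (5.7/7.4)^6 ≈ 0.2089.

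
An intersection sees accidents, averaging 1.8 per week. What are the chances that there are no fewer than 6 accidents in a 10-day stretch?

0.0470

Over the interval, μ = 1.8 × 10/7 ≈ 2.57143 (a 10-day stretch = 10/7 weeks).
P(N ≥ 6) = 1 − P(N ≤ 5) = 1 − Σ_{j=0}^{5} e^(−μ) μ^j/j! ≈ 0.0470.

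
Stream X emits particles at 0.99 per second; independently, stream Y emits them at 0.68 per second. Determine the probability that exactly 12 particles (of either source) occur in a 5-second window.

0.0567

Independent Poisson processes superpose: combined rate λ = 0.99 + 0.68 = 1.67 per second.
Over the interval, μ = 1.67 × 5 = 8.35 (a 5-second window = 5 seconds).
P(N = 12) = e^(−8.35) · 8.35^12/12! ≈ 0.0567.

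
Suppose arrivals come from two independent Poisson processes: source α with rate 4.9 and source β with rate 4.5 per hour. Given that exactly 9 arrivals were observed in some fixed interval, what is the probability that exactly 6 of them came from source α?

Given the total, each event is independently from source α with probability p = λ_α/(λ_α+λ_β) = 4.9/9.4 ≈ 0.5213.
So K ~ Binomial(9, 4.9/9.4): P(K = 6) = C(9,6) · (4.9/9.4)^6 · (4.5/9.4)^3 ≈ 0.1849.

0.1849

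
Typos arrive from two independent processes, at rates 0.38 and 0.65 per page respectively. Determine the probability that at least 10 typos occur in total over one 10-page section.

0.5790

Independent Poisson processes superpose: combined rate λ = 0.38 + 0.65 = 1.03 per page.
Over the interval, μ = 1.03 × 10 = 10.3 (a 10-page section = 10 pages).
P(N ≥ 10) = 1 − P(N ≤ 9) ≈ 0.5790.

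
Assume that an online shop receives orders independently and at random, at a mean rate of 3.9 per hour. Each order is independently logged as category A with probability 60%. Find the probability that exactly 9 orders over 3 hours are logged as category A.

Thinning: the orders that are logged as category A themselves form a Poisson process with rate 0.6 × 3.9 = 2.34 per hour.
Over the interval, μ = 2.34 × 3 = 7.02 (3 hours).
P(N = 9) = e^(−7.02) · 7.02^9/9! ≈ 0.1020.

0.1020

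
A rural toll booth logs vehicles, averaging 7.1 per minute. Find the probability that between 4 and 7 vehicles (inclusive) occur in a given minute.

0.5071

With mean μ = 7.1 per minute,
P(4 ≤ N ≤ 7) = Σ_{j=4}^{7} e^(−7.1) · 7.1^j/j! ≈ 0.5071.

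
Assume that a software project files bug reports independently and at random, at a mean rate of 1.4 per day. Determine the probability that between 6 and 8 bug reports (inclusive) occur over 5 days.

Over the interval, μ = 1.4 × 5 = 7 (5 days).
P(6 ≤ N ≤ 8) = Σ_{j=6}^{8} e^(−7) · 7^j/j! ≈ 0.4284.

0.4284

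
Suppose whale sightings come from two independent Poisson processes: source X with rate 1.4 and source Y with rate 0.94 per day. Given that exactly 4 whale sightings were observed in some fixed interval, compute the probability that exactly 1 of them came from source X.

0.1551

Given the total, each event is independently from source X with probability p = λ_X/(λ_X+λ_Y) = 1.4/2.34 ≈ 0.5983.
So K ~ Binomial(4, 1.4/2.34): P(K = 1) = C(4,1) · (1.4/2.34)^1 · (0.94/2.34)^3 ≈ 0.1551.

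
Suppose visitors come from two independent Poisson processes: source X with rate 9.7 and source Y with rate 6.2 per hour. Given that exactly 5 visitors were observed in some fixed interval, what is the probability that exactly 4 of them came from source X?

Given the total, each event is independently from source X with probability p = λ_X/(λ_X+λ_Y) = 9.7/15.9 ≈ 0.6101.
So K ~ Binomial(5, 9.7/15.9): P(K = 4) = C(5,4) · (9.7/15.9)^4 · (6.2/15.9)^1 ≈ 0.2701.

0.2701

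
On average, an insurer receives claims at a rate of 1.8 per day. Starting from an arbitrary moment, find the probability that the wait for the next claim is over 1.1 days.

The wait for the next event is exponential with rate λ = 1.8 per day.
P(T > 1.1) = e^(−λt) = e^(−1.8 × 1.1) = e^(−1.98) ≈ 0.1381.

0.1381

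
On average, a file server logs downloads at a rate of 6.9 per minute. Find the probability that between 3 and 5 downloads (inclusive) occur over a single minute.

0.2817

With mean μ = 6.9 per minute,
P(3 ≤ N ≤ 5) = Σ_{j=3}^{5} e^(−6.9) · 6.9^j/j! ≈ 0.2817.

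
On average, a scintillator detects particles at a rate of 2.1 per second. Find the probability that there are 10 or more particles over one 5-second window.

0.6029

Over the interval, μ = 2.1 × 5 = 10.5 (a 5-second window = 5 seconds).
P(N ≥ 10) = 1 − P(N ≤ 9) = 1 − Σ_{j=0}^{9} e^(−μ) μ^j/j! ≈ 0.6029.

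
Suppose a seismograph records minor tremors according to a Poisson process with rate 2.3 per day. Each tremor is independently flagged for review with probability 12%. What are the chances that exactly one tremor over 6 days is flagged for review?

Thinning: the tremors that are flagged for review themselves form a Poisson process with rate 0.12 × 2.3 = 0.276 per day.
Over the interval, μ = 0.276 × 6 = 1.656 (6 days).
P(N = 1) = e^(−1.656) · 1.656^1/1! ≈ 0.3161.

0.3161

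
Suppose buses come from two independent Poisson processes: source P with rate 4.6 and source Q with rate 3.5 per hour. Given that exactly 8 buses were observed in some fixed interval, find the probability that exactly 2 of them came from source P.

0.0588

Given the total, each event is independently from source P with probability p = λ_P/(λ_P+λ_Q) = 4.6/8.1 ≈ 0.5679.
So K ~ Binomial(8, 4.6/8.1): P(K = 2) = C(8,2) · (4.6/8.1)^2 · (3.5/8.1)^6 ≈ 0.0588.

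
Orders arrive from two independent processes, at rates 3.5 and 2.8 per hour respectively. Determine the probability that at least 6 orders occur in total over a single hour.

0.6012

Independent Poisson processes superpose: combined rate λ = 3.5 + 2.8 = 6.3 per hour.
So μ = 6.3.
P(N ≥ 6) = 1 − P(N ≤ 5) ≈ 0.6012.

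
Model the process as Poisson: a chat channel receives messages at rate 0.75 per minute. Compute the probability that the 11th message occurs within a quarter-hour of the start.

0.5696

Over the interval, μ = 0.75 × 15 = 11.25 (a quarter-hour = 15 minutes).
The 11th arrival falls in the interval iff at least 11 events occur there: P(S_11 ≤ t) = P(N ≥ 11) = 1 − P(N ≤ 10) ≈ 0.5696.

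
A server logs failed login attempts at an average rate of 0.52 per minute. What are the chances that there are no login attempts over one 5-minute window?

Over the interval, μ = 0.52 × 5 = 2.6 (a 5-minute window = 5 minutes).
P(N = 0) = e^(−μ) μ^0/0! = e^(−2.6) · 2.6^0/1 ≈ 0.0743.

0.0743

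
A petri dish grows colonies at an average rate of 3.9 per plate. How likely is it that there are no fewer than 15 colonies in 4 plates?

0.5944

Over the interval, μ = 3.9 × 4 = 15.6 (4 plates).
P(N ≥ 15) = 1 − P(N ≤ 14) = 1 − Σ_{j=0}^{14} e^(−μ) μ^j/j! ≈ 0.5944.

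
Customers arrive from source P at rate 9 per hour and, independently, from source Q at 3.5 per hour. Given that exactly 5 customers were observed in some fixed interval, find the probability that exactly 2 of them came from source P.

0.1138

Given the total, each event is independently from source P with probability p = λ_P/(λ_P+λ_Q) = 9/12.5 = 0.7200.
So K ~ Binomial(5, 9/12.5): P(K = 2) = C(5,2) · (9/12.5)^2 · (3.5/12.5)^3 ≈ 0.1138.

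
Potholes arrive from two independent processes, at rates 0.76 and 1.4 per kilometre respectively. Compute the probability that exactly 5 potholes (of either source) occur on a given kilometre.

0.0452

Independent Poisson processes superpose: combined rate λ = 0.76 + 1.4 = 2.16 per kilometre.
So μ = 2.16.
P(N = 5) = e^(−2.16) · 2.16^5/5! ≈ 0.0452.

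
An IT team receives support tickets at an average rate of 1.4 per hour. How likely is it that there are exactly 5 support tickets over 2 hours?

0.0872

Over the interval, μ = 1.4 × 2 = 2.8 (2 hours).
P(N = 5) = e^(−μ) μ^5/5! = e^(−2.8) · 2.8^5/120 ≈ 0.0872.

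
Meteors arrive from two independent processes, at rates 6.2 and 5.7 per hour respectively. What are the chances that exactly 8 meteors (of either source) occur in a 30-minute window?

Independent Poisson processes superpose: combined rate λ = 6.2 + 5.7 = 11.9 per hour.
Over the interval, μ = 11.9 × 0.5 = 5.95 (a 30-minute window = 0.5 hours).
P(N = 8) = e^(−5.95) · 5.95^8/8! ≈ 0.1015.

0.1015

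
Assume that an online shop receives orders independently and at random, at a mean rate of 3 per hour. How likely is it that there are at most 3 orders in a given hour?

0.6472

With mean μ = 3 per hour,
P(N ≤ 3) = Σ_{j=0}^{3} e^(−μ) μ^j/j! ≈ 0.6472.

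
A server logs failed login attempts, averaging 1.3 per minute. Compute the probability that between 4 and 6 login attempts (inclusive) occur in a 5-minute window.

0.4147

Over the interval, μ = 1.3 × 5 = 6.5 (a 5-minute window = 5 minutes).
P(4 ≤ N ≤ 6) = Σ_{j=4}^{6} e^(−6.5) · 6.5^j/j! ≈ 0.4147.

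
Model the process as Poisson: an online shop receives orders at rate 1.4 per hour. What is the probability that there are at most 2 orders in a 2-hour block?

0.4695

Over the interval, μ = 1.4 × 2 = 2.8 (a 2-hour block = 2 hours).
P(N ≤ 2) = Σ_{j=0}^{2} e^(−μ) μ^j/j! ≈ 0.4695.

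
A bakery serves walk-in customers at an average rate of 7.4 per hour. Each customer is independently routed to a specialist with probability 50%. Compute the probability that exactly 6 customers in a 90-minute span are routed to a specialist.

0.1578

Thinning: the customers that are routed to a specialist themselves form a Poisson process with rate 0.5 × 7.4 = 3.7 per hour.
Over the interval, μ = 3.7 × 1.5 = 5.55 (a 90-minute span = 1.5 hours).
P(N = 6) = e^(−5.55) · 5.55^6/6! ≈ 0.1578.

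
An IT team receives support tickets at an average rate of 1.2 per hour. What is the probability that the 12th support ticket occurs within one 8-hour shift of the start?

0.2588

Over the interval, μ = 1.2 × 8 = 9.6 (an 8-hour shift = 8 hours).
The 12th arrival falls in the interval iff at least 12 events occur there: P(S_12 ≤ t) = P(N ≥ 12) = 1 − P(N ≤ 11) ≈ 0.2588.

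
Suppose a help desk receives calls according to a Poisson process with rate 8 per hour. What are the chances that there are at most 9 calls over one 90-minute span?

Over the interval, μ = 8 × 1.5 = 12 (a 90-minute span = 1.5 hours).
P(N ≤ 9) = Σ_{j=0}^{9} e^(−μ) μ^j/j! ≈ 0.2424.

0.2424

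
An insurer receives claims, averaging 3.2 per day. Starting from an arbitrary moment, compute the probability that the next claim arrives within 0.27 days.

Inter-arrival times are exponential with rate λ = 3.2 per day.
P(T ≤ 0.27) = 1 − e^(−λt) = 1 − e^(−3.2 × 0.27) = 1 − e^(−0.864) ≈ 0.5785.

0.5785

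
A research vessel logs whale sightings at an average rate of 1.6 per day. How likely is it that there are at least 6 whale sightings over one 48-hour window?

0.1054

Over the interval, μ = 1.6 × 2 = 3.2 (a 48-hour window = 2 days).
P(N ≥ 6) = 1 − P(N ≤ 5) = 1 − Σ_{j=0}^{5} e^(−μ) μ^j/j! ≈ 0.1054.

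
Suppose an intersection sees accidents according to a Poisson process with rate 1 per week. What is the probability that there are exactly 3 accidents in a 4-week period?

0.1954

Over the interval, μ = 1 × 4 = 4 (a 4-week period = 4 weeks).
P(N = 3) = e^(−μ) μ^3/3! = e^(−4) · 4^3/6 ≈ 0.1954.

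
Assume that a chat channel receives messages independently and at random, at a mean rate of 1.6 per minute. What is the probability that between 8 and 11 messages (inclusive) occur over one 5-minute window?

Over the interval, μ = 1.6 × 5 = 8 (a 5-minute window = 5 minutes).
P(8 ≤ N ≤ 11) = Σ_{j=8}^{11} e^(−8) · 8^j/j! ≈ 0.4351.

0.4351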